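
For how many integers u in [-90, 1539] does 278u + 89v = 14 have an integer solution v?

gcd(278, 89) = 1.
By Bézout, 278*(-8) + 89*(25) = 1.
Particular solution: (66, -206).
General solution: u = 66 + 89t, v = -206 - 278t for integer t.
-90 ≤ 66 + 89t ≤ 1539 gives t ∈ [-1, 16], which is 18 values.

18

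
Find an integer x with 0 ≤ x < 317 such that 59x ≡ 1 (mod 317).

gcd(317, 59):
  317 = 5×59 + 22
  59 = 2×22 + 15
  22 = 1×15 + 7
  15 = 2×7 + 1
  7 = 7×1
so gcd(317, 59) = 1.
Back-substitute for Bézout coefficients:
  1 = 15 - 2×7
  ... = 59×(43) + 317×(-8)
So 59×43 ≡ 1 (mod 317), and 43 mod 317 = 43.

43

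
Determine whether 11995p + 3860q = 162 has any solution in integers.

gcd(11995, 3860) = 5.
5 does not divide 162 (remainder 2), so no integer solutions.

no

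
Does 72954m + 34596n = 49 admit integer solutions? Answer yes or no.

no

gcd(72954, 34596) = 18.
18 does not divide 49 (remainder 13), so no integer solutions.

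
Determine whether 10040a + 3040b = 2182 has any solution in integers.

no

gcd(10040, 3040) = 40.
40 does not divide 2182 (remainder 22), so no integer solutions.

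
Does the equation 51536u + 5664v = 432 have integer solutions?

yes

gcd(51536, 5664) = 16.
16 divides 432, so integer solutions exist.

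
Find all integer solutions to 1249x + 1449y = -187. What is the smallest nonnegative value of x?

269

gcd(1449, 1249) = 1.
1 divides -187, so solutions exist.
By Bézout, 1249*(355) + 1449*(-306) = 1.
Scale by -187/1 = -187: (x₀, y₀) = (-66385, 57222).
General solution: x = -66385 + 1449t, y = 57222 - 1249t for integer t.
x ≥ 0: smallest is -66385 mod 1449 = 269 (at t = 46), with y = -232.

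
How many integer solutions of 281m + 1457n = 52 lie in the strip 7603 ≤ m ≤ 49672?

29

gcd(1457, 281) = 1  (1457 = 5·281 + 52, 281 = 5·52 + 21, 52 = 2·21 + 10, 21 = 2·10 + 1, 10 = 10·1).
Back-substituting, 281·(140) + 1457·(-27) = 1.
Scale by 52: particular solution (7280, -1404); reduce m mod 1457: (1452, -280).
General solution: m = 1452 + 1457t, n = -280 - 281t for integer t.
7603 ≤ 1452 + 1457t ≤ 49672 gives t ∈ [5, 33], which is 29 values.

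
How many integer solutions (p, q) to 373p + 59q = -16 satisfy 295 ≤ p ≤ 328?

1

gcd(373, 59) = 1.
By Bézout, 373×(28) + 59×(-177) = 1.
Particular solution: (24, -152).
General solution: p = 24 + 59t, q = -152 - 373t for integer t.
295 ≤ 24 + 59t ≤ 328 gives t ∈ [5, 5], which is 1 value.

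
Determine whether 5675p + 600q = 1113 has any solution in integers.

no

gcd(5675, 600) = 25.
25 does not divide 1113 (remainder 13), so no integer solutions.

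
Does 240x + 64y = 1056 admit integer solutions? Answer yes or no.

yes

gcd(240, 64):
  240 = 3×64 + 48
  64 = 1×48 + 16
  48 = 3×16
so gcd(240, 64) = 16.
16 divides 1056, so integer solutions exist.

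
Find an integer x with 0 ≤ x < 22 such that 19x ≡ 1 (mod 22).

gcd(22, 19) = 1.
By Bézout, 19×(7) + 22×(-6) = 1.
So 19×7 ≡ 1 (mod 22), and 7 mod 22 = 7.

7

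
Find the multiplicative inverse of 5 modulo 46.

37

gcd(46, 5) = 1  (46 = 9×5 + 1, 5 = 5×1).
Back-substituting, 5×(-9) + 46×(1) = 1.
So 5×-9 ≡ 1 (mod 46), and -9 mod 46 = 37.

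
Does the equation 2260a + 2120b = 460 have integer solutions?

gcd(2260, 2120) = 20  (2260 = 1*2120 + 140, 2120 = 15*140 + 20, 140 = 7*20).
20 divides 460, so integer solutions exist.

yes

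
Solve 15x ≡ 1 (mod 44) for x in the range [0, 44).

gcd(44, 15):
  44 = 2×15 + 14
  15 = 1×14 + 1
  14 = 14×1
so gcd(44, 15) = 1.
Back-substitute for Bézout coefficients:
  1 = 15 - 1×14
  ... = 15×(3) + 44×(-1)
So 15×3 ≡ 1 (mod 44), and 3 mod 44 = 3.

3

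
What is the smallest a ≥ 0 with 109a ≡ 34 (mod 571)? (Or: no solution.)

257

gcd(571, 109) = 1.
1 divides 34, so solutions exist.
By Bézout, 109×(-110) + 571×(21) = 1.
So 109×(-110) ≡ 1 (mod 571); multiply by 34: a ≡ -3740 (mod 571).
Smallest nonnegative: a = -3740 mod 571 = 257.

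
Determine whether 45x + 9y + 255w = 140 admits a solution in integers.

no

gcd(45, 9) = 9  (45 = 5·9).
gcd(9, 255) = 3.
3 does not divide 140 (remainder 2), so no integer solutions.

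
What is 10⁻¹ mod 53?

gcd(53, 10) = 1.
By Bézout, 10×(16) + 53×(-3) = 1.
So 10×16 ≡ 1 (mod 53), and 16 mod 53 = 16.

16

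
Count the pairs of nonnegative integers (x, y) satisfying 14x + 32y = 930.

4

gcd(32, 14) = 2  (32 = 2·14 + 4, 14 = 3·4 + 2, 4 = 2·2).
Back-substituting, 14·(7) + 32·(-3) = 2.
Scale by 465: one solution is (3255, -1395). Reduce x mod 16: (7, 26).
General: x = 7 + 16t, y = 26 - 7t.
x ≥ 0 ⇒ t ≥ 0; y ≥ 0 ⇒ t ≤ 3. So t ∈ [0, 3]: 4 solutions.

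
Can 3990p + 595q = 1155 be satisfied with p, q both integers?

gcd(3990, 595) = 35  (3990 = 6*595 + 420, 595 = 1*420 + 175, 420 = 2*175 + 70, 175 = 2*70 + 35, 70 = 2*35).
35 divides 1155, so integer solutions exist.

yes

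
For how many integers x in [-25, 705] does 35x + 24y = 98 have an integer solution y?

gcd(35, 24) = 1  (35 = 1·24 + 11, 24 = 2·11 + 2, 11 = 5·2 + 1, 2 = 2·1).
Back-substituting, 35·(11) + 24·(-16) = 1.
Scale by 98: particular solution (1078, -1568); reduce x mod 24: (22, -28).
General solution: x = 22 + 24t, y = -28 - 35t for integer t.
-25 ≤ 22 + 24t ≤ 705 gives t ∈ [-1, 28], which is 30 values.

30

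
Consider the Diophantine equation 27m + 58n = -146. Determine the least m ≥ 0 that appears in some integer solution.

44

gcd(58, 27):
  58 = 2*27 + 4
  27 = 6*4 + 3
  4 = 1*3 + 1
  3 = 3*1
so gcd(58, 27) = 1.
1 divides -146, so solutions exist.
Back-substitute for Bézout coefficients:
  1 = 4 - 1*3
  ... = 27*(-15) + 58*(7)
Scale by -146/1 = -146: (m₀, n₀) = (2190, -1022).
General solution: m = 2190 + 58t, n = -1022 - 27t for integer t.
m ≥ 0: smallest is 2190 mod 58 = 44 (at t = -37), with n = -23.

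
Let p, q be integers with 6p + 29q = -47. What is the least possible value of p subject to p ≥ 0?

gcd(29, 6) = 1.
1 divides -47, so solutions exist.
By Bézout, 6·(5) + 29·(-1) = 1.
Scale by -47/1 = -47: (p₀, q₀) = (-235, 47).
General solution: p = -235 + 29t, q = 47 - 6t for integer t.
p ≥ 0: smallest is -235 mod 29 = 26 (at t = 9), with q = -7.

26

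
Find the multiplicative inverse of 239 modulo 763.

gcd(763, 239):
  763 = 3*239 + 46
  239 = 5*46 + 9
  46 = 5*9 + 1
  9 = 9*1
so gcd(763, 239) = 1.
Back-substitute for Bézout coefficients:
  1 = 46 - 5*9
  ... = 239*(-83) + 763*(26)
So 239*-83 ≡ 1 (mod 763), and -83 mod 763 = 680.

680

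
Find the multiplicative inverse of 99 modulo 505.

454

gcd(505, 99):
  505 = 5*99 + 10
  99 = 9*10 + 9
  10 = 1*9 + 1
  9 = 9*1
so gcd(505, 99) = 1.
Back-substitute for Bézout coefficients:
  1 = 10 - 1*9
  ... = 99*(-51) + 505*(10)
So 99*-51 ≡ 1 (mod 505), and -51 mod 505 = 454.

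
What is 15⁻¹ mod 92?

43

gcd(92, 15) = 1  (92 = 6*15 + 2, 15 = 7*2 + 1, 2 = 2*1).
Back-substituting, 15*(43) + 92*(-7) = 1.
So 15*43 ≡ 1 (mod 92), and 43 mod 92 = 43.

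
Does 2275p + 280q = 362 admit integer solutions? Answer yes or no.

no

gcd(2275, 280) = 35.
35 does not divide 362 (remainder 12), so no integer solutions.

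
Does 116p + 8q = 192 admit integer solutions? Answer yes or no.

gcd(116, 8):
  116 = 14·8 + 4
  8 = 2·4
so gcd(116, 8) = 4.
4 divides 192, so integer solutions exist.

yes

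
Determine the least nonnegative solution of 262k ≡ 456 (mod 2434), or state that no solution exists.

gcd(2434, 262) = 2  (2434 = 9·262 + 76, 262 = 3·76 + 34, 76 = 2·34 + 8, 34 = 4·8 + 2, 8 = 4·2).
2 divides 456, so solutions exist.
Back-substituting, 262·(288) + 2434·(-31) = 2.
So 262·(288) ≡ 2 (mod 2434); multiply by 228: k ≡ 65664 (mod 1217).
Smallest nonnegative: k = 65664 mod 1217 = 1163.

1163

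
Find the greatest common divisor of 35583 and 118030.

29

gcd(118030, 35583) = 29  (118030 = 3·35583 + 11281, 35583 = 3·11281 + 1740, 11281 = 6·1740 + 841, 1740 = 2·841 + 58, 841 = 14·58 + 29, 58 = 2·29).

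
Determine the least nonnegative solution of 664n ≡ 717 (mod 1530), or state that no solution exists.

gcd(1530, 664):
  1530 = 2*664 + 202
  664 = 3*202 + 58
  202 = 3*58 + 28
  58 = 2*28 + 2
  28 = 14*2
so gcd(1530, 664) = 2.
2 does not divide 717, so the congruence has no solution.

no solution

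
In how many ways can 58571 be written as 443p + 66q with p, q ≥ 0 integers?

2

gcd(443, 66) = 1.
By Bézout, 443*(-7) + 66*(47) = 1.
One solution: (61, 478).
General: p = 61 + 66t, q = 478 - 443t.
p ≥ 0 ⇒ t ≥ 0; q ≥ 0 ⇒ t ≤ 1. So t ∈ [0, 1]: 2 solutions.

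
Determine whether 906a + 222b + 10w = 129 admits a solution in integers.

no

gcd(906, 222) = 6  (906 = 4×222 + 18, 222 = 12×18 + 6, 18 = 3×6).
gcd(6, 10) = 2.
2 does not divide 129 (remainder 1), so no integer solutions.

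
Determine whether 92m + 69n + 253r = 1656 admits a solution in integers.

yes

gcd(92, 69) = 23  (92 = 1·69 + 23, 69 = 3·23).
gcd(23, 253) = 23.
23 divides 1656, so integer solutions exist.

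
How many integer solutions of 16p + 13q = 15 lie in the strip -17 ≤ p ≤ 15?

gcd(16, 13) = 1  (16 = 1*13 + 3, 13 = 4*3 + 1, 3 = 3*1).
Back-substituting, 16*(-4) + 13*(5) = 1.
Scale by 15: particular solution (-60, 75); reduce p mod 13: (5, -5).
General solution: p = 5 + 13t, q = -5 - 16t for integer t.
-17 ≤ 5 + 13t ≤ 15 gives t ∈ [-1, 0], which is 2 values.

2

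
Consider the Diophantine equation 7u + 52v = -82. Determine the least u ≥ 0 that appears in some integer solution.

18

gcd(52, 7) = 1  (52 = 7*7 + 3, 7 = 2*3 + 1, 3 = 3*1).
1 divides -82, so solutions exist.
Back-substituting, 7*(15) + 52*(-2) = 1.
Scale by -82/1 = -82: (u₀, v₀) = (-1230, 164).
General solution: u = -1230 + 52t, v = 164 - 7t for integer t.
u ≥ 0: smallest is -1230 mod 52 = 18 (at t = 24), with v = -4.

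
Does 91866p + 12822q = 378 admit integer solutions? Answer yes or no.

yes

gcd(91866, 12822) = 6  (91866 = 7*12822 + 2112, 12822 = 6*2112 + 150, 2112 = 14*150 + 12, 150 = 12*12 + 6, 12 = 2*6).
6 divides 378, so integer solutions exist.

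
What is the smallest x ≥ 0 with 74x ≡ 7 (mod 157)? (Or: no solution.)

138

gcd(157, 74) = 1.
1 divides 7, so solutions exist.
By Bézout, 74×(-70) + 157×(33) = 1.
So 74×(-70) ≡ 1 (mod 157); multiply by 7: x ≡ -490 (mod 157).
Smallest nonnegative: x = -490 mod 157 = 138.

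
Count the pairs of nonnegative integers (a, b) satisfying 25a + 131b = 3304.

gcd(131, 25) = 1.
By Bézout, 25*(21) + 131*(-4) = 1.
One solution: (85, 9).
General: a = 85 + 131t, b = 9 - 25t.
a ≥ 0 ⇒ t ≥ 0; b ≥ 0 ⇒ t ≤ 0. So t ∈ [0, 0]: 1 solution.

1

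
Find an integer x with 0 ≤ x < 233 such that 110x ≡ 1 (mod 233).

gcd(233, 110):
  233 = 2×110 + 13
  110 = 8×13 + 6
  13 = 2×6 + 1
  6 = 6×1
so gcd(233, 110) = 1.
Back-substitute for Bézout coefficients:
  1 = 13 - 2×6
  ... = 110×(-36) + 233×(17)
So 110×-36 ≡ 1 (mod 233), and -36 mod 233 = 197.

197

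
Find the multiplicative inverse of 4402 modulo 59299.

gcd(59299, 4402) = 1  (59299 = 13×4402 + 2073, 4402 = 2×2073 + 256, 2073 = 8×256 + 25, 256 = 10×25 + 6, 25 = 4×6 + 1, 6 = 6×1).
Back-substituting, 4402×(-9497) + 59299×(705) = 1.
So 4402×-9497 ≡ 1 (mod 59299), and -9497 mod 59299 = 49802.

49802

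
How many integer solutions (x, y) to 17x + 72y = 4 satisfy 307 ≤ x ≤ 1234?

gcd(72, 17) = 1  (72 = 4×17 + 4, 17 = 4×4 + 1, 4 = 4×1).
Back-substituting, 17×(17) + 72×(-4) = 1.
Scale by 4: particular solution (68, -16); reduce x mod 72: (68, -16).
General solution: x = 68 + 72t, y = -16 - 17t for integer t.
307 ≤ 68 + 72t ≤ 1234 gives t ∈ [4, 16], which is 13 values.

13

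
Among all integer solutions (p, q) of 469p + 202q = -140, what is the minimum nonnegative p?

gcd(469, 202) = 1  (469 = 2×202 + 65, 202 = 3×65 + 7, 65 = 9×7 + 2, 7 = 3×2 + 1, 2 = 2×1).
1 divides -140, so solutions exist.
Back-substituting, 469×(-87) + 202×(202) = 1.
Scale by -140/1 = -140: (p₀, q₀) = (12180, -28280).
General solution: p = 12180 + 202t, q = -28280 - 469t for integer t.
p ≥ 0: smallest is 12180 mod 202 = 60 (at t = -60), with q = -140.

60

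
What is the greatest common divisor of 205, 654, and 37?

gcd(654, 205) = 1.
gcd(1, 37) = 1.

1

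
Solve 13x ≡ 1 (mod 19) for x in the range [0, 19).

3

gcd(19, 13) = 1  (19 = 1·13 + 6, 13 = 2·6 + 1, 6 = 6·1).
Back-substituting, 13·(3) + 19·(-2) = 1.
So 13·3 ≡ 1 (mod 19), and 3 mod 19 = 3.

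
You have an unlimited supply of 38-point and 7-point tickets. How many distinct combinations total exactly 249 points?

Need nonnegative integers with 38j + 7k = 249.
gcd(38, 7) = 1, and 38·(-2) + 7·(11) = 1.
So (j₀, k₀) = (-498, 2739); general j = -498 + 7t, k = 2739 - 38t.
j ≥ 0 ⇒ t ≥ 72; k ≥ 0 ⇒ t ≤ 72. That's 1 value of t.

1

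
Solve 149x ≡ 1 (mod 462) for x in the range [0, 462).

431

gcd(462, 149) = 1  (462 = 3*149 + 15, 149 = 9*15 + 14, 15 = 1*14 + 1, 14 = 14*1).
Back-substituting, 149*(-31) + 462*(10) = 1.
So 149*-31 ≡ 1 (mod 462), and -31 mod 462 = 431.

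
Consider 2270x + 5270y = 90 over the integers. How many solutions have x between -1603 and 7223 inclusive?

gcd(5270, 2270):
  5270 = 2×2270 + 730
  2270 = 3×730 + 80
  730 = 9×80 + 10
  80 = 8×10
so gcd(5270, 2270) = 10.
Back-substitute for Bézout coefficients:
  10 = 730 - 9×80
  ... = 2270×(-65) + 5270×(28)
Scale by 9: particular solution (-585, 252); reduce x mod 527: (469, -202).
General solution: x = 469 + 527t, y = -202 - 227t for integer t.
-1603 ≤ 469 + 527t ≤ 7223 gives t ∈ [-3, 12], which is 16 values.

16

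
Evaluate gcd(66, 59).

gcd(66, 59):
  66 = 1*59 + 7
  59 = 8*7 + 3
  7 = 2*3 + 1
  3 = 3*1
so gcd(66, 59) = 1.

1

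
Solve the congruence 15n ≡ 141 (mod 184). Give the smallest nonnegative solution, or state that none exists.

gcd(184, 15) = 1.
1 divides 141, so solutions exist.
By Bézout, 15·(-49) + 184·(4) = 1.
So 15·(-49) ≡ 1 (mod 184); multiply by 141: n ≡ -6909 (mod 184).
Smallest nonnegative: n = -6909 mod 184 = 83.

83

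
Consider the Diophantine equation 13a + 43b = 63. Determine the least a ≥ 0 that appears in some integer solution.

28

gcd(43, 13) = 1.
1 divides 63, so solutions exist.
By Bézout, 13*(10) + 43*(-3) = 1.
Scale by 63/1 = 63: (a₀, b₀) = (630, -189).
General solution: a = 630 + 43t, b = -189 - 13t for integer t.
a ≥ 0: smallest is 630 mod 43 = 28 (at t = -14), with b = -7.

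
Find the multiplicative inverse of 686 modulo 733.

655

gcd(733, 686) = 1.
By Bézout, 686×(-78) + 733×(73) = 1.
So 686×-78 ≡ 1 (mod 733), and -78 mod 733 = 655.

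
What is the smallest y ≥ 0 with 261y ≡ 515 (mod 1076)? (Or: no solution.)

171

gcd(1076, 261) = 1  (1076 = 4*261 + 32, 261 = 8*32 + 5, 32 = 6*5 + 2, 5 = 2*2 + 1, 2 = 2*1).
1 divides 515, so solutions exist.
Back-substituting, 261*(437) + 1076*(-106) = 1.
So 261*(437) ≡ 1 (mod 1076); multiply by 515: y ≡ 225055 (mod 1076).
Smallest nonnegative: y = 225055 mod 1076 = 171.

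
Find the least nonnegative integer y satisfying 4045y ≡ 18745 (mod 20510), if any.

gcd(20510, 4045) = 5  (20510 = 5*4045 + 285, 4045 = 14*285 + 55, 285 = 5*55 + 10, 55 = 5*10 + 5, 10 = 2*5).
5 divides 18745, so solutions exist.
Back-substituting, 4045*(1871) + 20510*(-369) = 5.
So 4045*(1871) ≡ 5 (mod 20510); multiply by 3749: y ≡ 7014379 (mod 4102).
Smallest nonnegative: y = 7014379 mod 4102 = 4061.

4061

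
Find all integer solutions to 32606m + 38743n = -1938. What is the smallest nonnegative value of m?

720

gcd(38743, 32606) = 17  (38743 = 1*32606 + 6137, 32606 = 5*6137 + 1921, 6137 = 3*1921 + 374, 1921 = 5*374 + 51, 374 = 7*51 + 17, 51 = 3*17).
17 divides -1938, so solutions exist.
Back-substituting, 32606*(-726) + 38743*(611) = 17.
Scale by -1938/17 = -114: (m₀, n₀) = (82764, -69654).
General solution: m = 82764 + 2279t, n = -69654 - 1918t for integer t.
m ≥ 0: smallest is 82764 mod 2279 = 720 (at t = -36), with n = -606.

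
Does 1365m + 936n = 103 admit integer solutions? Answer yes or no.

gcd(1365, 936):
  1365 = 1*936 + 429
  936 = 2*429 + 78
  429 = 5*78 + 39
  78 = 2*39
so gcd(1365, 936) = 39.
39 does not divide 103 (remainder 25), so no integer solutions.

no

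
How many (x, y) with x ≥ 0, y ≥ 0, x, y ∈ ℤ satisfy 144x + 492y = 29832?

5

gcd(492, 144):
  492 = 3*144 + 60
  144 = 2*60 + 24
  60 = 2*24 + 12
  24 = 2*12
so gcd(492, 144) = 12.
Back-substitute for Bézout coefficients:
  12 = 60 - 2*24
  ... = 144*(-17) + 492*(5)
Scale by 2486: one solution is (-42262, 12430). Reduce x mod 41: (9, 58).
General: x = 9 + 41t, y = 58 - 12t.
x ≥ 0 ⇒ t ≥ 0; y ≥ 0 ⇒ t ≤ 4. So t ∈ [0, 4]: 5 solutions.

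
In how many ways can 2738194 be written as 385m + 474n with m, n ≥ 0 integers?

15

gcd(474, 385):
  474 = 1·385 + 89
  385 = 4·89 + 29
  89 = 3·29 + 2
  29 = 14·2 + 1
  2 = 2·1
so gcd(474, 385) = 1.
Back-substitute for Bézout coefficients:
  1 = 29 - 14·2
  ... = 385·(229) + 474·(-186)
Scale by 2738194: one solution is (627046426, -509304084). Reduce m mod 474: (358, 5486).
General: m = 358 + 474t, n = 5486 - 385t.
m ≥ 0 ⇒ t ≥ 0; n ≥ 0 ⇒ t ≤ 14. So t ∈ [0, 14]: 15 solutions.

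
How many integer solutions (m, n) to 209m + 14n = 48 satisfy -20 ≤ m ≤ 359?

28

gcd(209, 14) = 1.
By Bézout, 209*(-1) + 14*(15) = 1.
Particular solution: (8, -116).
General solution: m = 8 + 14t, n = -116 - 209t for integer t.
-20 ≤ 8 + 14t ≤ 359 gives t ∈ [-2, 25], which is 28 values.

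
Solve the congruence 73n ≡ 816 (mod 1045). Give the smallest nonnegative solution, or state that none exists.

412

gcd(1045, 73) = 1  (1045 = 14*73 + 23, 73 = 3*23 + 4, 23 = 5*4 + 3, 4 = 1*3 + 1, 3 = 3*1).
1 divides 816, so solutions exist.
Back-substituting, 73*(272) + 1045*(-19) = 1.
So 73*(272) ≡ 1 (mod 1045); multiply by 816: n ≡ 221952 (mod 1045).
Smallest nonnegative: n = 221952 mod 1045 = 412.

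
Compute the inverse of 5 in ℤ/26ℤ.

21

gcd(26, 5):
  26 = 5*5 + 1
  5 = 5*1
so gcd(26, 5) = 1.
Back-substitute for Bézout coefficients:
  1 = 26 - 5*5
  ... = 5*(-5) + 26*(1)
So 5*-5 ≡ 1 (mod 26), and -5 mod 26 = 21.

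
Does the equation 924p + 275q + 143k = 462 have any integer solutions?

gcd(924, 275) = 11.
gcd(11, 143) = 11.
11 divides 462, so integer solutions exist.

yes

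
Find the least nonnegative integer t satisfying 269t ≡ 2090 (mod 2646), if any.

gcd(2646, 269):
  2646 = 9·269 + 225
  269 = 1·225 + 44
  225 = 5·44 + 5
  44 = 8·5 + 4
  5 = 1·4 + 1
  4 = 4·1
so gcd(2646, 269) = 1.
1 divides 2090, so solutions exist.
Back-substitute for Bézout coefficients:
  1 = 5 - 1·4
  ... = 269·(-541) + 2646·(55)
So 269·(-541) ≡ 1 (mod 2646); multiply by 2090: t ≡ -1130690 (mod 2646).
Smallest nonnegative: t = -1130690 mod 2646 = 1798.

1798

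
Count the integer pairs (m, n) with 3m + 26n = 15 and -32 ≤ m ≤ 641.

gcd(26, 3):
  26 = 8*3 + 2
  3 = 1*2 + 1
  2 = 2*1
so gcd(26, 3) = 1.
Back-substitute for Bézout coefficients:
  1 = 3 - 1*2
  ... = 3*(9) + 26*(-1)
Scale by 15: particular solution (135, -15); reduce m mod 26: (5, 0).
General solution: m = 5 + 26t, n = 0 - 3t for integer t.
-32 ≤ 5 + 26t ≤ 641 gives t ∈ [-1, 24], which is 26 values.

26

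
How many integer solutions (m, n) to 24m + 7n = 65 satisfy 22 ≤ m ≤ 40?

gcd(24, 7):
  24 = 3·7 + 3
  7 = 2·3 + 1
  3 = 3·1
so gcd(24, 7) = 1.
Back-substitute for Bézout coefficients:
  1 = 7 - 2·3
  ... = 24·(-2) + 7·(7)
Scale by 65: particular solution (-130, 455); reduce m mod 7: (3, -1).
General solution: m = 3 + 7t, n = -1 - 24t for integer t.
22 ≤ 3 + 7t ≤ 40 gives t ∈ [3, 5], which is 3 values.

3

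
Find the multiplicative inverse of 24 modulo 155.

84

gcd(155, 24) = 1.
By Bézout, 24*(-71) + 155*(11) = 1.
So 24*-71 ≡ 1 (mod 155), and -71 mod 155 = 84.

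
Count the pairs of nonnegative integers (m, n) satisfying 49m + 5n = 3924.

gcd(49, 5) = 1.
By Bézout, 49*(-1) + 5*(10) = 1.
One solution: (1, 775).
General: m = 1 + 5t, n = 775 - 49t.
m ≥ 0 ⇒ t ≥ 0; n ≥ 0 ⇒ t ≤ 15. So t ∈ [0, 15]: 16 solutions.

16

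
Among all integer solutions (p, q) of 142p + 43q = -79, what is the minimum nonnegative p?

gcd(142, 43) = 1.
1 divides -79, so solutions exist.
By Bézout, 142·(10) + 43·(-33) = 1.
Scale by -79/1 = -79: (p₀, q₀) = (-790, 2607).
General solution: p = -790 + 43t, q = 2607 - 142t for integer t.
p ≥ 0: smallest is -790 mod 43 = 27 (at t = 19), with q = -91.

27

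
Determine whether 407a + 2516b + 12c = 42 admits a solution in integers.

yes

gcd(2516, 407) = 37.
gcd(37, 12) = 1.
1 divides 42, so integer solutions exist.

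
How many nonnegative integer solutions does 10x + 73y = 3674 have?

gcd(73, 10) = 1.
By Bézout, 10*(22) + 73*(-3) = 1.
One solution: (17, 48).
General: x = 17 + 73t, y = 48 - 10t.
x ≥ 0 ⇒ t ≥ 0; y ≥ 0 ⇒ t ≤ 4. So t ∈ [0, 4]: 5 solutions.

5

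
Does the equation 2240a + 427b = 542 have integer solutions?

no

gcd(2240, 427) = 7.
7 does not divide 542 (remainder 3), so no integer solutions.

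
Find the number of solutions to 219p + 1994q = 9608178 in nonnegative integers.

gcd(1994, 219) = 1  (1994 = 9*219 + 23, 219 = 9*23 + 12, 23 = 1*12 + 11, 12 = 1*11 + 1, 11 = 11*1).
Back-substituting, 219*(173) + 1994*(-19) = 1.
Scale by 9608178: one solution is (1662214794, -182555382). Reduce p mod 1994: (442, 4770).
General: p = 442 + 1994t, q = 4770 - 219t.
p ≥ 0 ⇒ t ≥ 0; q ≥ 0 ⇒ t ≤ 21. So t ∈ [0, 21]: 22 solutions.

22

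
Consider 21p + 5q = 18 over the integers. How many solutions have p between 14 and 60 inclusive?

9

gcd(21, 5) = 1.
By Bézout, 21·(1) + 5·(-4) = 1.
Particular solution: (3, -9).
General solution: p = 3 + 5t, q = -9 - 21t for integer t.
14 ≤ 3 + 5t ≤ 60 gives t ∈ [3, 11], which is 9 values.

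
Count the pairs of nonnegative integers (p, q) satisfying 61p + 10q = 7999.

13

gcd(61, 10) = 1  (61 = 6×10 + 1, 10 = 10×1).
Back-substituting, 61×(1) + 10×(-6) = 1.
Scale by 7999: one solution is (7999, -47994). Reduce p mod 10: (9, 745).
General: p = 9 + 10t, q = 745 - 61t.
p ≥ 0 ⇒ t ≥ 0; q ≥ 0 ⇒ t ≤ 12. So t ∈ [0, 12]: 13 solutions.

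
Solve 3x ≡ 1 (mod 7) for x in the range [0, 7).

5

gcd(7, 3) = 1.
By Bézout, 3·(-2) + 7·(1) = 1.
So 3·-2 ≡ 1 (mod 7), and -2 mod 7 = 5.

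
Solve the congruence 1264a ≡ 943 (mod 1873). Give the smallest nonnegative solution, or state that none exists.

998

gcd(1873, 1264) = 1  (1873 = 1·1264 + 609, 1264 = 2·609 + 46, 609 = 13·46 + 11, 46 = 4·11 + 2, 11 = 5·2 + 1, 2 = 2·1).
1 divides 943, so solutions exist.
Back-substituting, 1264·(-855) + 1873·(577) = 1.
So 1264·(-855) ≡ 1 (mod 1873); multiply by 943: a ≡ -806265 (mod 1873).
Smallest nonnegative: a = -806265 mod 1873 = 998.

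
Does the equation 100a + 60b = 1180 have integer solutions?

yes

gcd(100, 60) = 20.
20 divides 1180, so integer solutions exist.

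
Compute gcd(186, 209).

1

gcd(209, 186):
  209 = 1·186 + 23
  186 = 8·23 + 2
  23 = 11·2 + 1
  2 = 2·1
so gcd(209, 186) = 1.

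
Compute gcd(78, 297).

gcd(297, 78):
  297 = 3×78 + 63
  78 = 1×63 + 15
  63 = 4×15 + 3
  15 = 5×3
so gcd(297, 78) = 3.

3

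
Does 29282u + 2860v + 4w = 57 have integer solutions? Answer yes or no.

gcd(29282, 2860) = 22  (29282 = 10*2860 + 682, 2860 = 4*682 + 132, 682 = 5*132 + 22, 132 = 6*22).
gcd(22, 4) = 2.
2 does not divide 57 (remainder 1), so no integer solutions.

no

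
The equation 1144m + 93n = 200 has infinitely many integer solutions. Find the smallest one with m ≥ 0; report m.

47

gcd(1144, 93):
  1144 = 12×93 + 28
  93 = 3×28 + 9
  28 = 3×9 + 1
  9 = 9×1
so gcd(1144, 93) = 1.
1 divides 200, so solutions exist.
Back-substitute for Bézout coefficients:
  1 = 28 - 3×9
  ... = 1144×(10) + 93×(-123)
Scale by 200/1 = 200: (m₀, n₀) = (2000, -24600).
General solution: m = 2000 + 93t, n = -24600 - 1144t for integer t.
m ≥ 0: smallest is 2000 mod 93 = 47 (at t = -21), with n = -576.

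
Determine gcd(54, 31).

gcd(54, 31):
  54 = 1·31 + 23
  31 = 1·23 + 8
  23 = 2·8 + 7
  8 = 1·7 + 1
  7 = 7·1
so gcd(54, 31) = 1.

1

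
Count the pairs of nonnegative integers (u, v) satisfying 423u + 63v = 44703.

15

gcd(423, 63):
  423 = 6*63 + 45
  63 = 1*45 + 18
  45 = 2*18 + 9
  18 = 2*9
so gcd(423, 63) = 9.
Back-substitute for Bézout coefficients:
  9 = 45 - 2*18
  ... = 423*(3) + 63*(-20)
Scale by 4967: one solution is (14901, -99340). Reduce u mod 7: (5, 676).
General: u = 5 + 7t, v = 676 - 47t.
u ≥ 0 ⇒ t ≥ 0; v ≥ 0 ⇒ t ≤ 14. So t ∈ [0, 14]: 15 solutions.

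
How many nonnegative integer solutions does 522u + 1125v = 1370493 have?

gcd(1125, 522) = 9.
By Bézout, 522×(-28) + 1125×(13) = 9.
One solution: (119, 1163).
General: u = 119 + 125t, v = 1163 - 58t.
u ≥ 0 ⇒ t ≥ 0; v ≥ 0 ⇒ t ≤ 20. So t ∈ [0, 20]: 21 solutions.

21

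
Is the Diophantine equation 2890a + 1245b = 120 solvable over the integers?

yes

gcd(2890, 1245):
  2890 = 2*1245 + 400
  1245 = 3*400 + 45
  400 = 8*45 + 40
  45 = 1*40 + 5
  40 = 8*5
so gcd(2890, 1245) = 5.
5 divides 120, so integer solutions exist.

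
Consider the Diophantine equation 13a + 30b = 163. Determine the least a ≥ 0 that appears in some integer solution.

1

gcd(30, 13) = 1.
1 divides 163, so solutions exist.
By Bézout, 13·(7) + 30·(-3) = 1.
Scale by 163/1 = 163: (a₀, b₀) = (1141, -489).
General solution: a = 1141 + 30t, b = -489 - 13t for integer t.
a ≥ 0: smallest is 1141 mod 30 = 1 (at t = -38), with b = 5.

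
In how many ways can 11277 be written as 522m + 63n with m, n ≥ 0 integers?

gcd(522, 63):
  522 = 8*63 + 18
  63 = 3*18 + 9
  18 = 2*9
so gcd(522, 63) = 9.
Back-substitute for Bézout coefficients:
  9 = 63 - 3*18
  ... = 522*(-3) + 63*(25)
Scale by 1253: one solution is (-3759, 31325). Reduce m mod 7: (0, 179).
General: m = 0 + 7t, n = 179 - 58t.
m ≥ 0 ⇒ t ≥ 0; n ≥ 0 ⇒ t ≤ 3. So t ∈ [0, 3]: 4 solutions.

4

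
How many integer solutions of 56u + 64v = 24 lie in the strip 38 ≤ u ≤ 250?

26

gcd(64, 56) = 8  (64 = 1*56 + 8, 56 = 7*8).
Back-substituting, 56*(-1) + 64*(1) = 8.
Scale by 3: particular solution (-3, 3); reduce u mod 8: (5, -4).
General solution: u = 5 + 8t, v = -4 - 7t for integer t.
38 ≤ 5 + 8t ≤ 250 gives t ∈ [5, 30], which is 26 values.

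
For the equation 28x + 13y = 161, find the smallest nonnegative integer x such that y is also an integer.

gcd(28, 13):
  28 = 2·13 + 2
  13 = 6·2 + 1
  2 = 2·1
so gcd(28, 13) = 1.
1 divides 161, so solutions exist.
Back-substitute for Bézout coefficients:
  1 = 13 - 6·2
  ... = 28·(-6) + 13·(13)
Scale by 161/1 = 161: (x₀, y₀) = (-966, 2093).
General solution: x = -966 + 13t, y = 2093 - 28t for integer t.
x ≥ 0: smallest is -966 mod 13 = 9 (at t = 75), with y = -7.

9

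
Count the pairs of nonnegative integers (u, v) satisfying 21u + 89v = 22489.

12

gcd(89, 21):
  89 = 4·21 + 5
  21 = 4·5 + 1
  5 = 5·1
so gcd(89, 21) = 1.
Back-substitute for Bézout coefficients:
  1 = 21 - 4·5
  ... = 21·(17) + 89·(-4)
Scale by 22489: one solution is (382313, -89956). Reduce u mod 89: (58, 239).
General: u = 58 + 89t, v = 239 - 21t.
u ≥ 0 ⇒ t ≥ 0; v ≥ 0 ⇒ t ≤ 11. So t ∈ [0, 11]: 12 solutions.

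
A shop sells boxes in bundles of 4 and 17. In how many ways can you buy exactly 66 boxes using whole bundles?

Need nonnegative integers with 4j + 17k = 66.
gcd(4, 17) = 1, and 4·(-4) + 17·(1) = 1.
So (j₀, k₀) = (-264, 66); general j = -264 + 17t, k = 66 - 4t.
j ≥ 0 ⇒ t ≥ 16; k ≥ 0 ⇒ t ≤ 16. That's 1 value of t.

1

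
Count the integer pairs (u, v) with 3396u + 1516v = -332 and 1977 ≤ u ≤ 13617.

gcd(3396, 1516):
  3396 = 2×1516 + 364
  1516 = 4×364 + 60
  364 = 6×60 + 4
  60 = 15×4
so gcd(3396, 1516) = 4.
Back-substitute for Bézout coefficients:
  4 = 364 - 6×60
  ... = 3396×(25) + 1516×(-56)
Scale by -83: particular solution (-2075, 4648); reduce u mod 379: (199, -446).
General solution: u = 199 + 379t, v = -446 - 849t for integer t.
1977 ≤ 199 + 379t ≤ 13617 gives t ∈ [5, 35], which is 31 values.

31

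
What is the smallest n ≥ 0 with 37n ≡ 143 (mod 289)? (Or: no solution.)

246

gcd(289, 37) = 1.
1 divides 143, so solutions exist.
By Bézout, 37×(125) + 289×(-16) = 1.
So 37×(125) ≡ 1 (mod 289); multiply by 143: n ≡ 17875 (mod 289).
Smallest nonnegative: n = 17875 mod 289 = 246.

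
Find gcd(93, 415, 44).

gcd(415, 93) = 1.
gcd(1, 44) = 1.

1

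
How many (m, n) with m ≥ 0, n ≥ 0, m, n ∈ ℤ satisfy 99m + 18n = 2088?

11

gcd(99, 18) = 9  (99 = 5·18 + 9, 18 = 2·9).
Back-substituting, 99·(1) + 18·(-5) = 9.
Scale by 232: one solution is (232, -1160). Reduce m mod 2: (0, 116).
General: m = 0 + 2t, n = 116 - 11t.
m ≥ 0 ⇒ t ≥ 0; n ≥ 0 ⇒ t ≤ 10. So t ∈ [0, 10]: 11 solutions.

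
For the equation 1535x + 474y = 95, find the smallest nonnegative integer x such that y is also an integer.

349

gcd(1535, 474):
  1535 = 3·474 + 113
  474 = 4·113 + 22
  113 = 5·22 + 3
  22 = 7·3 + 1
  3 = 3·1
so gcd(1535, 474) = 1.
1 divides 95, so solutions exist.
Back-substitute for Bézout coefficients:
  1 = 22 - 7·3
  ... = 1535·(-151) + 474·(489)
Scale by 95/1 = 95: (x₀, y₀) = (-14345, 46455).
General solution: x = -14345 + 474t, y = 46455 - 1535t for integer t.
x ≥ 0: smallest is -14345 mod 474 = 349 (at t = 31), with y = -1130.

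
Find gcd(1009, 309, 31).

gcd(1009, 309) = 1  (1009 = 3×309 + 82, 309 = 3×82 + 63, 82 = 1×63 + 19, 63 = 3×19 + 6, 19 = 3×6 + 1, 6 = 6×1).
gcd(1, 31) = 1.

1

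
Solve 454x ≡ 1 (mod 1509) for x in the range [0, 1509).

gcd(1509, 454) = 1.
By Bézout, 454*(349) + 1509*(-105) = 1.
So 454*349 ≡ 1 (mod 1509), and 349 mod 1509 = 349.

349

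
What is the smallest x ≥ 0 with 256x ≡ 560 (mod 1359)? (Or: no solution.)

gcd(1359, 256):
  1359 = 5·256 + 79
  256 = 3·79 + 19
  79 = 4·19 + 3
  19 = 6·3 + 1
  3 = 3·1
so gcd(1359, 256) = 1.
1 divides 560, so solutions exist.
Back-substitute for Bézout coefficients:
  1 = 19 - 6·3
  ... = 256·(430) + 1359·(-81)
So 256·(430) ≡ 1 (mod 1359); multiply by 560: x ≡ 240800 (mod 1359).
Smallest nonnegative: x = 240800 mod 1359 = 257.

257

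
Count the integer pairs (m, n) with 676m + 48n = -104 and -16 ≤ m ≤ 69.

7

gcd(676, 48):
  676 = 14·48 + 4
  48 = 12·4
so gcd(676, 48) = 4.
Back-substitute for Bézout coefficients:
  4 = 676 - 14·48
  ... = 676·(1) + 48·(-14)
Scale by -26: particular solution (-26, 364); reduce m mod 12: (10, -143).
General solution: m = 10 + 12t, n = -143 - 169t for integer t.
-16 ≤ 10 + 12t ≤ 69 gives t ∈ [-2, 4], which is 7 values.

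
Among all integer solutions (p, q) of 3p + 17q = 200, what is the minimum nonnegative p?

gcd(17, 3):
  17 = 5*3 + 2
  3 = 1*2 + 1
  2 = 2*1
so gcd(17, 3) = 1.
1 divides 200, so solutions exist.
Back-substitute for Bézout coefficients:
  1 = 3 - 1*2
  ... = 3*(6) + 17*(-1)
Scale by 200/1 = 200: (p₀, q₀) = (1200, -200).
General solution: p = 1200 + 17t, q = -200 - 3t for integer t.
p ≥ 0: smallest is 1200 mod 17 = 10 (at t = -70), with q = 10.

10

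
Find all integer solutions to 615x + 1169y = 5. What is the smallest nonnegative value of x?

gcd(1169, 615):
  1169 = 1*615 + 554
  615 = 1*554 + 61
  554 = 9*61 + 5
  61 = 12*5 + 1
  5 = 5*1
so gcd(1169, 615) = 1.
1 divides 5, so solutions exist.
Back-substitute for Bézout coefficients:
  1 = 61 - 12*5
  ... = 615*(230) + 1169*(-121)
Scale by 5/1 = 5: (x₀, y₀) = (1150, -605).
General solution: x = 1150 + 1169t, y = -605 - 615t for integer t.
x ≥ 0: smallest is 1150 mod 1169 = 1150 (at t = 0), with y = -605.

1150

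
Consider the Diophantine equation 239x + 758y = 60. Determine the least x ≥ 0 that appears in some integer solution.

162

gcd(758, 239):
  758 = 3×239 + 41
  239 = 5×41 + 34
  41 = 1×34 + 7
  34 = 4×7 + 6
  7 = 1×6 + 1
  6 = 6×1
so gcd(758, 239) = 1.
1 divides 60, so solutions exist.
Back-substitute for Bézout coefficients:
  1 = 7 - 1×6
  ... = 239×(-111) + 758×(35)
Scale by 60/1 = 60: (x₀, y₀) = (-6660, 2100).
General solution: x = -6660 + 758t, y = 2100 - 239t for integer t.
x ≥ 0: smallest is -6660 mod 758 = 162 (at t = 9), with y = -51.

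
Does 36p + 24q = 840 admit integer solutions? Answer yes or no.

yes

gcd(36, 24) = 12.
12 divides 840, so integer solutions exist.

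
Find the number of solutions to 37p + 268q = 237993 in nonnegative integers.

gcd(268, 37) = 1.
By Bézout, 37*(29) + 268*(-4) = 1.
One solution: (261, 852).
General: p = 261 + 268t, q = 852 - 37t.
p ≥ 0 ⇒ t ≥ 0; q ≥ 0 ⇒ t ≤ 23. So t ∈ [0, 23]: 24 solutions.

24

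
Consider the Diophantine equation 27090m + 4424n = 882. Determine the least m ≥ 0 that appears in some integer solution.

gcd(27090, 4424) = 14  (27090 = 6×4424 + 546, 4424 = 8×546 + 56, 546 = 9×56 + 42, 56 = 1×42 + 14, 42 = 3×14).
14 divides 882, so solutions exist.
Back-substituting, 27090×(-81) + 4424×(496) = 14.
Scale by 882/14 = 63: (m₀, n₀) = (-5103, 31248).
General solution: m = -5103 + 316t, n = 31248 - 1935t for integer t.
m ≥ 0: smallest is -5103 mod 316 = 269 (at t = 17), with n = -1647.

269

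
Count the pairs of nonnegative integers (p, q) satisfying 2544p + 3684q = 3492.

gcd(3684, 2544):
  3684 = 1×2544 + 1140
  2544 = 2×1140 + 264
  1140 = 4×264 + 84
  264 = 3×84 + 12
  84 = 7×12
so gcd(3684, 2544) = 12.
Back-substitute for Bézout coefficients:
  12 = 264 - 3×84
  ... = 2544×(42) + 3684×(-29)
Scale by 291: one solution is (12222, -8439). Reduce p mod 307: (249, -171).
General: p = 249 + 307t, q = -171 - 212t.
p ≥ 0 ⇒ t ≥ 0; q ≥ 0 ⇒ t ≤ -1. So t ∈ [0, -1]: 0 solutions.

0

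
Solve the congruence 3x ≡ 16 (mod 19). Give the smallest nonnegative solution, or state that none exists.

gcd(19, 3) = 1  (19 = 6·3 + 1, 3 = 3·1).
1 divides 16, so solutions exist.
Back-substituting, 3·(-6) + 19·(1) = 1.
So 3·(-6) ≡ 1 (mod 19); multiply by 16: x ≡ -96 (mod 19).
Smallest nonnegative: x = -96 mod 19 = 18.

18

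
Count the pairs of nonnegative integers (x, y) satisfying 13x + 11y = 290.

2

gcd(13, 11) = 1  (13 = 1*11 + 2, 11 = 5*2 + 1, 2 = 2*1).
Back-substituting, 13*(-5) + 11*(6) = 1.
Scale by 290: one solution is (-1450, 1740). Reduce x mod 11: (2, 24).
General: x = 2 + 11t, y = 24 - 13t.
x ≥ 0 ⇒ t ≥ 0; y ≥ 0 ⇒ t ≤ 1. So t ∈ [0, 1]: 2 solutions.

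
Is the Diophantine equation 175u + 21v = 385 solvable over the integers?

yes

gcd(175, 21) = 7  (175 = 8*21 + 7, 21 = 3*7).
7 divides 385, so integer solutions exist.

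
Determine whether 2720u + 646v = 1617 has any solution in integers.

no

gcd(2720, 646) = 34.
34 does not divide 1617 (remainder 19), so no integer solutions.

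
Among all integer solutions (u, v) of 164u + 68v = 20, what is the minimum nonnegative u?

8

gcd(164, 68) = 4.
4 divides 20, so solutions exist.
By Bézout, 164*(5) + 68*(-12) = 4.
Scale by 20/4 = 5: (u₀, v₀) = (25, -60).
General solution: u = 25 + 17t, v = -60 - 41t for integer t.
u ≥ 0: smallest is 25 mod 17 = 8 (at t = -1), with v = -19.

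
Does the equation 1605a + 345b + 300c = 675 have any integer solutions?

gcd(1605, 345) = 15.
gcd(15, 300) = 15.
15 divides 675, so integer solutions exist.

yes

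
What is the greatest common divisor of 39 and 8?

1

gcd(39, 8):
  39 = 4×8 + 7
  8 = 1×7 + 1
  7 = 7×1
so gcd(39, 8) = 1.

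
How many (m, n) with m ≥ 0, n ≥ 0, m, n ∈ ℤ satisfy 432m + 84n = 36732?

gcd(432, 84):
  432 = 5*84 + 12
  84 = 7*12
so gcd(432, 84) = 12.
Back-substitute for Bézout coefficients:
  12 = 432 - 5*84
  ... = 432*(1) + 84*(-5)
Scale by 3061: one solution is (3061, -15305). Reduce m mod 7: (2, 427).
General: m = 2 + 7t, n = 427 - 36t.
m ≥ 0 ⇒ t ≥ 0; n ≥ 0 ⇒ t ≤ 11. So t ∈ [0, 11]: 12 solutions.

12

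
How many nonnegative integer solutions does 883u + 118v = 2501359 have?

gcd(883, 118):
  883 = 7×118 + 57
  118 = 2×57 + 4
  57 = 14×4 + 1
  4 = 4×1
so gcd(883, 118) = 1.
Back-substitute for Bézout coefficients:
  1 = 57 - 14×4
  ... = 883×(29) + 118×(-217)
Scale by 2501359: one solution is (72539411, -542794903). Reduce u mod 118: (91, 20517).
General: u = 91 + 118t, v = 20517 - 883t.
u ≥ 0 ⇒ t ≥ 0; v ≥ 0 ⇒ t ≤ 23. So t ∈ [0, 23]: 24 solutions.

24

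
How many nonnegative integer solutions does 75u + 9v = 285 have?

gcd(75, 9) = 3  (75 = 8*9 + 3, 9 = 3*3).
Back-substituting, 75*(1) + 9*(-8) = 3.
Scale by 95: one solution is (95, -760). Reduce u mod 3: (2, 15).
General: u = 2 + 3t, v = 15 - 25t.
u ≥ 0 ⇒ t ≥ 0; v ≥ 0 ⇒ t ≤ 0. So t ∈ [0, 0]: 1 solution.

1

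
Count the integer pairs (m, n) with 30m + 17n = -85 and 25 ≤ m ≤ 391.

gcd(30, 17) = 1  (30 = 1×17 + 13, 17 = 1×13 + 4, 13 = 3×4 + 1, 4 = 4×1).
Back-substituting, 30×(4) + 17×(-7) = 1.
Scale by -85: particular solution (-340, 595); reduce m mod 17: (0, -5).
General solution: m = 0 + 17t, n = -5 - 30t for integer t.
25 ≤ 0 + 17t ≤ 391 gives t ∈ [2, 23], which is 22 values.

22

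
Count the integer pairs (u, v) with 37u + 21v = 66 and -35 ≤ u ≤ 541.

gcd(37, 21):
  37 = 1·21 + 16
  21 = 1·16 + 5
  16 = 3·5 + 1
  5 = 5·1
so gcd(37, 21) = 1.
Back-substitute for Bézout coefficients:
  1 = 16 - 3·5
  ... = 37·(4) + 21·(-7)
Scale by 66: particular solution (264, -462); reduce u mod 21: (12, -18).
General solution: u = 12 + 21t, v = -18 - 37t for integer t.
-35 ≤ 12 + 21t ≤ 541 gives t ∈ [-2, 25], which is 28 values.

28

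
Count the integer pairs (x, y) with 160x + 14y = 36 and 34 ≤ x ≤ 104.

gcd(160, 14) = 2.
By Bézout, 160*(-2) + 14*(23) = 2.
Particular solution: (6, -66).
General solution: x = 6 + 7t, y = -66 - 80t for integer t.
34 ≤ 6 + 7t ≤ 104 gives t ∈ [4, 14], which is 11 values.

11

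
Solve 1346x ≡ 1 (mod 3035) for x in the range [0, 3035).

gcd(3035, 1346) = 1  (3035 = 2×1346 + 343, 1346 = 3×343 + 317, 343 = 1×317 + 26, 317 = 12×26 + 5, 26 = 5×5 + 1, 5 = 5×1).
Back-substituting, 1346×(-584) + 3035×(259) = 1.
So 1346×-584 ≡ 1 (mod 3035), and -584 mod 3035 = 2451.

2451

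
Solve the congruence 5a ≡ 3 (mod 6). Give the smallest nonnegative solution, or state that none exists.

3

gcd(6, 5):
  6 = 1·5 + 1
  5 = 5·1
so gcd(6, 5) = 1.
1 divides 3, so solutions exist.
Back-substitute for Bézout coefficients:
  1 = 6 - 1·5
  ... = 5·(-1) + 6·(1)
So 5·(-1) ≡ 1 (mod 6); multiply by 3: a ≡ -3 (mod 6).
Smallest nonnegative: a = -3 mod 6 = 3.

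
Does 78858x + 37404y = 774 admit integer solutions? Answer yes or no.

gcd(78858, 37404):
  78858 = 2·37404 + 4050
  37404 = 9·4050 + 954
  4050 = 4·954 + 234
  954 = 4·234 + 18
  234 = 13·18
so gcd(78858, 37404) = 18.
18 divides 774, so integer solutions exist.

yes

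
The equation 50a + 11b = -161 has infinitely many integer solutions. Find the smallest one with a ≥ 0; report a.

8

gcd(50, 11) = 1.
1 divides -161, so solutions exist.
By Bézout, 50*(2) + 11*(-9) = 1.
Scale by -161/1 = -161: (a₀, b₀) = (-322, 1449).
General solution: a = -322 + 11t, b = 1449 - 50t for integer t.
a ≥ 0: smallest is -322 mod 11 = 8 (at t = 30), with b = -51.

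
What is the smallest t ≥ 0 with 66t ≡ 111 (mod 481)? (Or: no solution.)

111

gcd(481, 66) = 1.
1 divides 111, so solutions exist.
By Bézout, 66*(-51) + 481*(7) = 1.
So 66*(-51) ≡ 1 (mod 481); multiply by 111: t ≡ -5661 (mod 481).
Smallest nonnegative: t = -5661 mod 481 = 111.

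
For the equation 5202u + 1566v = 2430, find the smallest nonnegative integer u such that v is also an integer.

39

gcd(5202, 1566) = 18  (5202 = 3×1566 + 504, 1566 = 3×504 + 54, 504 = 9×54 + 18, 54 = 3×18).
18 divides 2430, so solutions exist.
Back-substituting, 5202×(28) + 1566×(-93) = 18.
Scale by 2430/18 = 135: (u₀, v₀) = (3780, -12555).
General solution: u = 3780 + 87t, v = -12555 - 289t for integer t.
u ≥ 0: smallest is 3780 mod 87 = 39 (at t = -43), with v = -128.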